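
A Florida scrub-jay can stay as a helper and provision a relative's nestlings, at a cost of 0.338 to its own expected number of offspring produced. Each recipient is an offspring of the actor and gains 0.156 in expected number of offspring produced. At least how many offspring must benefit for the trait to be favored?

5

r to an offspring = 0.5 (one parent–offspring link: r = (1/2)^1 = 1/2).
Hamilton's rule: n·r·B > C  ⇒  n > C/(r·B) = 0.338/(0.5·0.156) = 4.333.
The smallest integer exceeding 4.333 is 5.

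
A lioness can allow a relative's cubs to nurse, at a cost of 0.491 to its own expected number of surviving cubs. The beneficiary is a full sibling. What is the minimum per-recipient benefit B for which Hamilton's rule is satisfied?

r to a full sibling = 0.5 (full sibs share both parents — two paths of length 2: r = 2·(1/2)^2 = 1/2).
Hamilton's rule with n recipients of equal r: n·r·B > C, so B > C/(n·r) = 0.491/(1·0.5) = 0.982.

0.982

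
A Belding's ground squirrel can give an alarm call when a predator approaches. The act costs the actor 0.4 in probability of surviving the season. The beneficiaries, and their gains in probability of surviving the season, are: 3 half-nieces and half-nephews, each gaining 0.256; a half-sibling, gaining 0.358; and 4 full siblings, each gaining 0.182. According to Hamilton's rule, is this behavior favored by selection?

Yes

Hamilton's rule: the trait is favored when the sum of r·B over every recipient exceeds the actor's cost C.
r to a half-niece or half-nephew = 1/8 (half-aunt/uncle↔niece/nephew: one path of length 3: r = (1/2)^3 = 1/8).
r to a half-sibling = 0.25 (half-sibs share one parent — one path of length 2: r = (1/2)^2 = 1/4).
r to a full sibling = 1/2 (full sibs share both parents — two paths of length 2: r = 2·(1/2)^2 = 1/2).
Summing one r·B term per recipient: 3·0.125·0.256 + 1·0.25·0.358 + 4·0.5·0.182 = 0.5495.
0.5495 > 0.4: the indirect benefit exceeds the cost.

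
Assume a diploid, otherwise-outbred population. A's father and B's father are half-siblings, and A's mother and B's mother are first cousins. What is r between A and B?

0.09375

With two independent routes of shared ancestry, r is the sum of the two contributions.
A and B are related in two ways: half first cousins through their fathers (r = 1/16) and second cousins through their mothers (r = 1/32).
r = 1/16 + 1/32 = 3/32 = 0.09375.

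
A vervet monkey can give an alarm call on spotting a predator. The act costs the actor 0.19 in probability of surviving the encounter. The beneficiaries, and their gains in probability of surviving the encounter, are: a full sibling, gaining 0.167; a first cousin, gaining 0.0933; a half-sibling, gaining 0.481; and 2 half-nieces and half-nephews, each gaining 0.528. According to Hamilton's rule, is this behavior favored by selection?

Yes

Hamilton's rule: the trait is favored when the sum of r·B over every recipient exceeds the actor's cost C.
r to a full sibling = 1/2 (full sibs share both parents — two paths of length 2: r = 2·(1/2)^2 = 1/2).
r to a first cousin = 0.125 (first cousins share one grandparent pair — two paths of length 4: r = 2·(1/2)^4 = 1/8).
r to a half-sibling = 1/4 (half-sibs share one parent — one path of length 2: r = (1/2)^2 = 1/4).
r to a half-niece or half-nephew = 0.125 (half-aunt/uncle↔niece/nephew: one path of length 3: r = (1/2)^3 = 1/8).
Summing one r·B term per recipient: 1·0.5·0.167 + 1·0.125·0.0933 + 1·0.25·0.481 + 2·0.125·0.528 = 0.3474125.
0.3474125 > 0.19: the indirect benefit exceeds the cost.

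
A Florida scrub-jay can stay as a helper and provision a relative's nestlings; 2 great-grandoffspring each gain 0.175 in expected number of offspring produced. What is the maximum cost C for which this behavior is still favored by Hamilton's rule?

r to a great-grandoffspring = 1/8 (three parent–offspring links: r = (1/2)^3 = 1/8).
Hamilton's rule: n·r·B > C, so the trait is favored while C < n·r·B = 2·0.125·0.175 = 0.04375.

0.04375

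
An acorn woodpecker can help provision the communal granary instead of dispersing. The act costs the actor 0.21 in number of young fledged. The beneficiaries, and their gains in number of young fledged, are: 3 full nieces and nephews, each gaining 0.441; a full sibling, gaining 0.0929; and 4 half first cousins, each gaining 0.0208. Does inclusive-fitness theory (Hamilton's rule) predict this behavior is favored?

Hamilton's rule: the trait is favored when the sum of r·B over every recipient exceeds the actor's cost C.
r to a full niece or nephew = 0.25 (full aunt/uncle↔niece/nephew: two paths of length 3 through the shared grandparent pair: r = 2·(1/2)^3 = 1/4).
r to a full sibling = 0.5 (full sibs share both parents — two paths of length 2: r = 2·(1/2)^2 = 1/2).
r to a half first cousin = 1/16 (half first cousins share one grandparent — one path of length 4: r = (1/2)^4 = 1/16).
Summing one r·B term per recipient: 3·0.25·0.441 + 1·0.5·0.0929 + 4·0.0625·0.0208 = 0.3824.
0.3824 > 0.21: the indirect benefit exceeds the cost.

Yes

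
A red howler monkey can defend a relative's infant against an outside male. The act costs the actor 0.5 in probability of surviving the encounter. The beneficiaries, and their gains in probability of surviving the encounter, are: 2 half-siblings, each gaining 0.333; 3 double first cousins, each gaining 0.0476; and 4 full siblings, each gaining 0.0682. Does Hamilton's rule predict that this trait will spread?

Hamilton's rule: the trait is favored when the sum of r·B over every recipient exceeds the actor's cost C.
r to a half-sibling = 1/4 (half-sibs share one parent — one path of length 2: r = (1/2)^2 = 1/4).
r to a double first cousin = 0.25 (double first cousins share both grandparent pairs — four paths of length 4: r = 4·(1/2)^4 = 1/4).
r to a full sibling = 1/2 (full sibs share both parents — two paths of length 2: r = 2·(1/2)^2 = 1/2).
Summing one r·B term per recipient: 2·0.25·0.333 + 3·0.25·0.0476 + 4·0.5·0.0682 = 0.3386.
0.3386 < 0.5: the indirect benefit is less than the cost.

No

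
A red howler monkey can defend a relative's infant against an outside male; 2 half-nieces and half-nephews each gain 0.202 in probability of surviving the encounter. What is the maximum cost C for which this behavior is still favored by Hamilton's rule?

0.0505

r to a half-niece or half-nephew = 0.125 (half-aunt/uncle↔niece/nephew: one path of length 3: r = (1/2)^3 = 1/8).
Hamilton's rule: n·r·B > C, so the trait is favored while C < n·r·B = 2·0.125·0.202 = 0.0505.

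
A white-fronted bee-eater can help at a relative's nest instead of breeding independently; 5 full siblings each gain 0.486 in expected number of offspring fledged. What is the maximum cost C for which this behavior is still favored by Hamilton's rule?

r to a full sibling = 1/2 (full sibs share both parents — two paths of length 2: r = 2·(1/2)^2 = 1/2).
Hamilton's rule: n·r·B > C, so the trait is favored while C < n·r·B = 5·0.5·0.486 = 1.215.

1.215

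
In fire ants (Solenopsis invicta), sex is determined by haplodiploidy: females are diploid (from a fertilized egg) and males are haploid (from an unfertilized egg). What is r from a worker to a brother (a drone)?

Her haploid brother carries none of their father's genes and a random half of their mother's genome; that half matches the maternal half of her own genome with probability 1/2: r = 1/2 · 1/2 = 1/4.

0.25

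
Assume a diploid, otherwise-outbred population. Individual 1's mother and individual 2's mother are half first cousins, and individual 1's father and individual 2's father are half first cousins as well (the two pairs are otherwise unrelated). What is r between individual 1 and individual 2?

0.03125

Wright's path rule: contributions from independent ancestry routes add.
Individual 1 and individual 2 are related in two ways: half second cousins through their mothers (r = 1/64) and half second cousins through their fathers (r = 1/64).
r = 1/64 + 1/64 = 1/32 = 0.03125.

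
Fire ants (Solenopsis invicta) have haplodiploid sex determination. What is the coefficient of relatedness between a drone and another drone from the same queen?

0.5

Haploid brothers each carry a random half of the queen's diploid genome, so on average they share half: r = 1/2.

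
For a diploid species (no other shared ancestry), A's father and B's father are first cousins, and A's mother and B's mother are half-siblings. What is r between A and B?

Relatedness sums over independent paths through distinct common ancestors.
A and B are related in two ways: second cousins through their fathers (r = 1/32) and half first cousins through their mothers (r = 1/16).
r = 1/32 + 1/16 = 0.09375.

0.09375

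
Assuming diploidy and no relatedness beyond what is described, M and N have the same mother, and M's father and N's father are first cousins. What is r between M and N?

0.28125

Independent pedigree routes through distinct common ancestors add.
M and N are related in two ways: half-sibs through their shared mother (r = 1/4) and second cousins through their fathers (r = 1/32).
r = 1/4 + 1/32 = 9/32 = 0.28125.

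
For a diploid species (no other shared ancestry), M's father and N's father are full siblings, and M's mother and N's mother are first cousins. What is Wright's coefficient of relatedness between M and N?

With two independent routes of shared ancestry, r is the sum of the two contributions.
M and N are related in two ways: first cousins through their fathers (r = 1/8) and second cousins through their mothers (r = 1/32).
r = 1/8 + 1/32 = 0.15625.

0.15625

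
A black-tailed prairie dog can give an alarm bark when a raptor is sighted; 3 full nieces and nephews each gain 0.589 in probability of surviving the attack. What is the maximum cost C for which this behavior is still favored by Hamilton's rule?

r to a full niece or nephew = 1/4 (full aunt/uncle↔niece/nephew: two paths of length 3 through the shared grandparent pair: r = 2·(1/2)^3 = 1/4).
Hamilton's rule: n·r·B > C, so the trait is favored while C < n·r·B = 3·0.25·0.589 = 0.44175.

0.44175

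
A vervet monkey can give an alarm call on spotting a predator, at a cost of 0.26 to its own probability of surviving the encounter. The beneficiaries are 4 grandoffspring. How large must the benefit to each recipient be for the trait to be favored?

r to a grandoffspring = 0.25 (two parent–offspring links: r = (1/2)^2 = 1/4).
Hamilton's rule with n recipients of equal r: n·r·B > C, so B > C/(n·r) = 0.26/(4·0.25) = 0.26.

0.26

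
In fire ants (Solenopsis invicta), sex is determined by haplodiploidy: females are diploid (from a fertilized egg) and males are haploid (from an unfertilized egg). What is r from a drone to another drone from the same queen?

0.5

Haploid brothers each carry a random half of the queen's diploid genome, so on average they share half: r = 1/2.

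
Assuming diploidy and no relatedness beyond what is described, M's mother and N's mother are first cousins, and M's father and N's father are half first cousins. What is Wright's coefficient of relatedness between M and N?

0.046875

With two independent routes of shared ancestry, r is the sum of the two contributions.
M and N are related in two ways: second cousins through their mothers (r = 1/32) and half second cousins through their fathers (r = 1/64).
r = 1/32 + 1/64 = 0.046875.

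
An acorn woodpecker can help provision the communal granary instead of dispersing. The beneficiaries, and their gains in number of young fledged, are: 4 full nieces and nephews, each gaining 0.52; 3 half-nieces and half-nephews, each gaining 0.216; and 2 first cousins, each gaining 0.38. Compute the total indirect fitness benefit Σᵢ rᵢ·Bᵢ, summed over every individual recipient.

r to a full niece or nephew = 0.25 (full aunt/uncle↔niece/nephew: two paths of length 3 through the shared grandparent pair: r = 2·(1/2)^3 = 1/4).
r to a half-niece or half-nephew = 0.125 (half-aunt/uncle↔niece/nephew: one path of length 3: r = (1/2)^3 = 1/8).
r to a first cousin = 0.125 (first cousins share one grandparent pair — two paths of length 4: r = 2·(1/2)^4 = 1/8).
Summing one r·B term per recipient: 4·0.25·0.52 + 3·0.125·0.216 + 2·0.125·0.38 = 0.696.

0.696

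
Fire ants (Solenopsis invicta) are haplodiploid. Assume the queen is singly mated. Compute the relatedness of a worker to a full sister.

0.75

Haplodiploid full sisters inherit their father's entire haploid genome identically (contributing 1/2) and on average half of their mother's contribution (1/2 · 1/2 = 1/4); r = 1/2 + 1/4 = 3/4.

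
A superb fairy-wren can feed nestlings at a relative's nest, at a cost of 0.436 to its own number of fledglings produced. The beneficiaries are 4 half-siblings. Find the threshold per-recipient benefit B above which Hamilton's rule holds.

r to a half-sibling = 0.25 (half-sibs share one parent — one path of length 2: r = (1/2)^2 = 1/4).
Hamilton's rule with n recipients of equal r: n·r·B > C, so B > C/(n·r) = 0.436/(4·0.25) = 0.436.

0.436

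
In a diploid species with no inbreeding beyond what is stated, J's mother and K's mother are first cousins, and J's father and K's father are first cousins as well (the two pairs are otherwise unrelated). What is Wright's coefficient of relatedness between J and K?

Relatedness sums over independent paths through distinct common ancestors.
J and K are related in two ways: second cousins through their mothers (r = 1/32) and second cousins through their fathers (r = 1/32).
r = 1/32 + 1/32 = 0.0625.

0.0625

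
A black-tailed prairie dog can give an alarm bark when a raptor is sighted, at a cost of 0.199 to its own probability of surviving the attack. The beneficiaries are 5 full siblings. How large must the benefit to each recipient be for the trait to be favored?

r to a full sibling = 0.5 (full sibs share both parents — two paths of length 2: r = 2·(1/2)^2 = 1/2).
Hamilton's rule with n recipients of equal r: n·r·B > C, so B > C/(n·r) = 0.199/(5·0.5) = 0.0796.

0.0796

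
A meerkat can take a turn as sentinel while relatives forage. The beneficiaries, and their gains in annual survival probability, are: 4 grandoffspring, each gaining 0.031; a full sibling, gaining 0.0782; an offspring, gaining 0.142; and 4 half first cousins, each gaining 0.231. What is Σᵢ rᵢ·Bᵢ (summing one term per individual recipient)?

r to a grandoffspring = 1/4 (two parent–offspring links: r = (1/2)^2 = 1/4).
r to a full sibling = 0.5 (full sibs share both parents — two paths of length 2: r = 2·(1/2)^2 = 1/2).
r to an offspring = 1/2 (one parent–offspring link: r = (1/2)^1 = 1/2).
r to a half first cousin = 1/16 (half first cousins share one grandparent — one path of length 4: r = (1/2)^4 = 1/16).
Summing one r·B term per recipient: 4·0.25·0.031 + 1·0.5·0.0782 + 1·0.5·0.142 + 4·0.0625·0.231 = 0.19885.

0.19885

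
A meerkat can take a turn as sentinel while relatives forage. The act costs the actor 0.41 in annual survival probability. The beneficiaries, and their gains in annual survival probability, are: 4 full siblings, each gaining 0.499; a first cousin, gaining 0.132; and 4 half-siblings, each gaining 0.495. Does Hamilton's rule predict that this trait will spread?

Hamilton's rule: the trait is favored when the sum of r·B over every recipient exceeds the actor's cost C.
r to a full sibling = 0.5 (full sibs share both parents — two paths of length 2: r = 2·(1/2)^2 = 1/2).
r to a first cousin = 0.125 (first cousins share one grandparent pair — two paths of length 4: r = 2·(1/2)^4 = 1/8).
r to a half-sibling = 0.25 (half-sibs share one parent — one path of length 2: r = (1/2)^2 = 1/4).
Summing one r·B term per recipient: 4·0.5·0.499 + 1·0.125·0.132 + 4·0.25·0.495 = 1.5095.
1.5095 > 0.41: the indirect benefit exceeds the cost.

Yes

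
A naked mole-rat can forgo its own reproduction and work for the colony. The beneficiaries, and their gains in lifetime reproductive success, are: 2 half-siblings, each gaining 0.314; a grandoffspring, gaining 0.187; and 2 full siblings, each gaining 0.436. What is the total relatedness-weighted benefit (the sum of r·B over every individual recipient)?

0.63975

r to a half-sibling = 0.25 (half-sibs share one parent — one path of length 2: r = (1/2)^2 = 1/4).
r to a grandoffspring = 1/4 (two parent–offspring links: r = (1/2)^2 = 1/4).
r to a full sibling = 1/2 (full sibs share both parents — two paths of length 2: r = 2·(1/2)^2 = 1/2).
Summing one r·B term per recipient: 2·0.25·0.314 + 1·0.25·0.187 + 2·0.5·0.436 = 0.63975.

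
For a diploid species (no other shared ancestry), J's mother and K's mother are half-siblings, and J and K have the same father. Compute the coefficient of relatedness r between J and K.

With two independent routes of shared ancestry, r is the sum of the two contributions.
J and K are related in two ways: half first cousins through their mothers (r = 1/16) and half-sibs through their shared father (r = 1/4).
r = 1/16 + 1/4 = 0.3125.

0.3125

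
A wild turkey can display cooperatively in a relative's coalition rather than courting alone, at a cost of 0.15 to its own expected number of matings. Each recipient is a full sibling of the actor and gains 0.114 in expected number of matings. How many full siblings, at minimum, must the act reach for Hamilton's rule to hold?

r to a full sibling = 0.5 (full sibs share both parents — two paths of length 2: r = 2·(1/2)^2 = 1/2).
Hamilton's rule: n·r·B > C  ⇒  n > C/(r·B) = 0.15/(0.5·0.114) = 2.632.
The smallest integer exceeding 2.632 is 3.

3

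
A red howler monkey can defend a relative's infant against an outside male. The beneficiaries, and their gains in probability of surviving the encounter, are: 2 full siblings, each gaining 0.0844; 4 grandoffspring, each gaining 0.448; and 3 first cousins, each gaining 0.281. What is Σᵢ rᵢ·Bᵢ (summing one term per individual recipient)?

r to a full sibling = 1/2 (full sibs share both parents — two paths of length 2: r = 2·(1/2)^2 = 1/2).
r to a grandoffspring = 1/4 (two parent–offspring links: r = (1/2)^2 = 1/4).
r to a first cousin = 1/8 (first cousins share one grandparent pair — two paths of length 4: r = 2·(1/2)^4 = 1/8).
Summing one r·B term per recipient: 2·0.5·0.0844 + 4·0.25·0.448 + 3·0.125·0.281 = 0.637775.

0.637775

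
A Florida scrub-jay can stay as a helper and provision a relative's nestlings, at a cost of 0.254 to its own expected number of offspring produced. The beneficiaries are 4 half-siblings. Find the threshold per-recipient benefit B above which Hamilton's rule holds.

0.254

r to a half-sibling = 0.25 (half-sibs share one parent — one path of length 2: r = (1/2)^2 = 1/4).
Hamilton's rule with n recipients of equal r: n·r·B > C, so B > C/(n·r) = 0.254/(4·0.25) = 0.254.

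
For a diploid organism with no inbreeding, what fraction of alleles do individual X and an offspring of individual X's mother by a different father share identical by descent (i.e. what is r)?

Each parent–offspring link contributes a factor of 1/2, and independent paths through distinct common ancestors add.
Half-sibs share one parent — one path of length 2: r = (1/2)^2 = 1/4.

0.25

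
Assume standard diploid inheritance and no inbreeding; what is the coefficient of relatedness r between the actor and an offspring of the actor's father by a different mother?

Each parent–offspring link contributes a factor of 1/2, and independent paths through distinct common ancestors add.
Half-sibs share one parent — one path of length 2: r = (1/2)^2 = 1/4.

0.25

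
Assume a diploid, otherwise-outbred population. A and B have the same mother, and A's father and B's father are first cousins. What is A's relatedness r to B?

Independent pedigree routes through distinct common ancestors add.
A and B are related in two ways: half-sibs through their shared mother (r = 1/4) and second cousins through their fathers (r = 1/32).
r = 1/4 + 1/32 = 9/32 = 0.28125.

0.28125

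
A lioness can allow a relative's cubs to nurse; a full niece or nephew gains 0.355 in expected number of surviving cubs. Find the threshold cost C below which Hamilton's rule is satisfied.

r to a full niece or nephew = 0.25 (full aunt/uncle↔niece/nephew: two paths of length 3 through the shared grandparent pair: r = 2·(1/2)^3 = 1/4).
Hamilton's rule: n·r·B > C, so the trait is favored while C < n·r·B = 1·0.25·0.355 = 0.08875.

0.08875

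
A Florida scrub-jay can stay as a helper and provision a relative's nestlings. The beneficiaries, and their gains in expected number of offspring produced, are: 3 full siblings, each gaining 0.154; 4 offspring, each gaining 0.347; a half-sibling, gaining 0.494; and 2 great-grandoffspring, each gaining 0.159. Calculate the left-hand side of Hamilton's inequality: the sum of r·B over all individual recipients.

r to a full sibling = 0.5 (full sibs share both parents — two paths of length 2: r = 2·(1/2)^2 = 1/2).
r to an offspring = 1/2 (one parent–offspring link: r = (1/2)^1 = 1/2).
r to a half-sibling = 0.25 (half-sibs share one parent — one path of length 2: r = (1/2)^2 = 1/4).
r to a great-grandoffspring = 0.125 (three parent–offspring links: r = (1/2)^3 = 1/8).
Summing one r·B term per recipient: 3·0.5·0.154 + 4·0.5·0.347 + 1·0.25·0.494 + 2·0.125·0.159 = 1.08825.

1.08825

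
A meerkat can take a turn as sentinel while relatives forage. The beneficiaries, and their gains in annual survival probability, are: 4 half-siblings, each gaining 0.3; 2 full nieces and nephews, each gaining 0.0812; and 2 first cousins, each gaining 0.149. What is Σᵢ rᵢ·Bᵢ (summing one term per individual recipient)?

r to a half-sibling = 0.25 (half-sibs share one parent — one path of length 2: r = (1/2)^2 = 1/4).
r to a full niece or nephew = 1/4 (full aunt/uncle↔niece/nephew: two paths of length 3 through the shared grandparent pair: r = 2·(1/2)^3 = 1/4).
r to a first cousin = 0.125 (first cousins share one grandparent pair — two paths of length 4: r = 2·(1/2)^4 = 1/8).
Summing one r·B term per recipient: 4·0.25·0.3 + 2·0.25·0.0812 + 2·0.125·0.149 = 0.37785.

0.37785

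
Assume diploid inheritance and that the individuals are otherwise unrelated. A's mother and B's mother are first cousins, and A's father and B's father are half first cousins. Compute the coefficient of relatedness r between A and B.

With two independent routes of shared ancestry, r is the sum of the two contributions.
A and B are related in two ways: second cousins through their mothers (r = 1/32) and half second cousins through their fathers (r = 1/64).
r = 1/32 + 1/64 = 0.046875.

0.046875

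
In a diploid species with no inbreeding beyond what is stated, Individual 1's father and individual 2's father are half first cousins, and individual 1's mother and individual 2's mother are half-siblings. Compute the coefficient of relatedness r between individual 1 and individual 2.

Wright's path rule: contributions from independent ancestry routes add.
Individual 1 and individual 2 are related in two ways: half second cousins through their fathers (r = 1/64) and half first cousins through their mothers (r = 1/16).
r = 1/64 + 1/16 = 0.078125.

0.078125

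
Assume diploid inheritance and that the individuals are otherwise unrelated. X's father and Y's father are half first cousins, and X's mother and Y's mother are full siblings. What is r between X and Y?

Wright's path rule: contributions from independent ancestry routes add.
X and Y are related in two ways: half second cousins through their fathers (r = 1/64) and first cousins through their mothers (r = 1/8).
r = 1/64 + 1/8 = 9/64 = 0.140625.

0.140625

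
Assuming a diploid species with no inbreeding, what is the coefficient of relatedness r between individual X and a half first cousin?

Half first cousins share one grandparent — one path of length 4: r = (1/2)^4 = 1/16.

0.0625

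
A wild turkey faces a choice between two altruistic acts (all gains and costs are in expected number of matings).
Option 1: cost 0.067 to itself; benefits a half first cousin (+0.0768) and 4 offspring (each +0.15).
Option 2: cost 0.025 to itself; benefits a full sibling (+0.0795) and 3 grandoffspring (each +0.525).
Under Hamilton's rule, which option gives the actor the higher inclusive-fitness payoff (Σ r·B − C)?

Option 1: r to a half first cousin = 0.0625.
Option 1: r to an offspring = 0.5.
Option 1: Σ r·B − C = (1·0.0625·0.0768 + 4·0.5·0.15) − 0.067 = 0.2378.
Option 2: r to a full sibling = 0.5.
Option 2: r to a grandoffspring = 0.25.
Option 2: Σ r·B − C = (1·0.5·0.0795 + 3·0.25·0.525) − 0.025 = 0.4085.
Option 2 has the higher net inclusive-fitness payoff.

Option 2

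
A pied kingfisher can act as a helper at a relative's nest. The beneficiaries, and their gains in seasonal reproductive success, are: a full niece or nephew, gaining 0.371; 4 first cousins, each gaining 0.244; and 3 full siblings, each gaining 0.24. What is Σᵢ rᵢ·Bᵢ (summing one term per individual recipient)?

0.57475

r to a full niece or nephew = 1/4 (full aunt/uncle↔niece/nephew: two paths of length 3 through the shared grandparent pair: r = 2·(1/2)^3 = 1/4).
r to a first cousin = 1/8 (first cousins share one grandparent pair — two paths of length 4: r = 2·(1/2)^4 = 1/8).
r to a full sibling = 1/2 (full sibs share both parents — two paths of length 2: r = 2·(1/2)^2 = 1/2).
Summing one r·B term per recipient: 1·0.25·0.371 + 4·0.125·0.244 + 3·0.5·0.24 = 0.57475.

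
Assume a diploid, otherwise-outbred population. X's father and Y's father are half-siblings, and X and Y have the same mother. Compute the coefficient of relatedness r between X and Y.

0.3125

Relatedness sums over independent paths through distinct common ancestors.
X and Y are related in two ways: half first cousins through their fathers (r = 1/16) and half-sibs through their shared mother (r = 1/4).
r = 1/16 + 1/4 = 0.3125.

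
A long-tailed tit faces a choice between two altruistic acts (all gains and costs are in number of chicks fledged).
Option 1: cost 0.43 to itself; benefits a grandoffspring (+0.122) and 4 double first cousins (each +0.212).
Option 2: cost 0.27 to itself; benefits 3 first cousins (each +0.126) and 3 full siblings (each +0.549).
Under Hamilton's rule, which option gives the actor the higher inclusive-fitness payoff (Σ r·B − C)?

Option 2

Option 1: r to a grandoffspring = 0.25.
Option 1: r to a double first cousin = 0.25.
Option 1: Σ r·B − C = (1·0.25·0.122 + 4·0.25·0.212) − 0.43 = -0.1875.
Option 2: r to a first cousin = 0.125.
Option 2: r to a full sibling = 0.5.
Option 2: Σ r·B − C = (3·0.125·0.126 + 3·0.5·0.549) − 0.27 = 0.60075.
Option 2 has the higher net inclusive-fitness payoff.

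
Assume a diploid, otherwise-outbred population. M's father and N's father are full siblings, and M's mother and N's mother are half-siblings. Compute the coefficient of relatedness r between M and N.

0.1875

Independent pedigree routes through distinct common ancestors add.
M and N are related in two ways: first cousins through their fathers (r = 1/8) and half first cousins through their mothers (r = 1/16).
r = 1/8 + 1/16 = 0.1875.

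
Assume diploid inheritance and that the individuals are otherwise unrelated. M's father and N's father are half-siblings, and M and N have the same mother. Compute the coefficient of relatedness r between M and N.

Independent pedigree routes through distinct common ancestors add.
M and N are related in two ways: half first cousins through their fathers (r = 1/16) and half-sibs through their shared mother (r = 1/4).
r = 1/16 + 1/4 = 5/16 = 0.3125.

0.3125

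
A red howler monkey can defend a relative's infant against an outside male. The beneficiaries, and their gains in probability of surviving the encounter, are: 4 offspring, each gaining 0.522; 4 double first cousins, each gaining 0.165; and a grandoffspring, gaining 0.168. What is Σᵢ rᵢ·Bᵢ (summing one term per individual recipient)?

r to an offspring = 1/2 (one parent–offspring link: r = (1/2)^1 = 1/2).
r to a double first cousin = 1/4 (double first cousins share both grandparent pairs — four paths of length 4: r = 4·(1/2)^4 = 1/4).
r to a grandoffspring = 0.25 (two parent–offspring links: r = (1/2)^2 = 1/4).
Summing one r·B term per recipient: 4·0.5·0.522 + 4·0.25·0.165 + 1·0.25·0.168 = 1.251.

1.251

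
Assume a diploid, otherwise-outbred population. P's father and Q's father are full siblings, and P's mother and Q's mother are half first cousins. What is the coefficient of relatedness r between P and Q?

0.140625

With two independent routes of shared ancestry, r is the sum of the two contributions.
P and Q are related in two ways: first cousins through their fathers (r = 1/8) and half second cousins through their mothers (r = 1/64).
r = 1/8 + 1/64 = 9/64 = 0.140625.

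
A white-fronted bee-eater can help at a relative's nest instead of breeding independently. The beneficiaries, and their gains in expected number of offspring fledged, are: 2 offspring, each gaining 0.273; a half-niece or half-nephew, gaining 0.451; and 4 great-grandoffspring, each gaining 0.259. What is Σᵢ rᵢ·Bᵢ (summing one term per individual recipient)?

0.458875

r to an offspring = 0.5 (one parent–offspring link: r = (1/2)^1 = 1/2).
r to a half-niece or half-nephew = 1/8 (half-aunt/uncle↔niece/nephew: one path of length 3: r = (1/2)^3 = 1/8).
r to a great-grandoffspring = 0.125 (three parent–offspring links: r = (1/2)^3 = 1/8).
Summing one r·B term per recipient: 2·0.5·0.273 + 1·0.125·0.451 + 4·0.125·0.259 = 0.458875.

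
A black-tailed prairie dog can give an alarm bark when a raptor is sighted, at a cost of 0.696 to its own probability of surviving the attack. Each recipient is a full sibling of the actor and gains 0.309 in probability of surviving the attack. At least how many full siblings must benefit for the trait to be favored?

5

r to a full sibling = 0.5 (full sibs share both parents — two paths of length 2: r = 2·(1/2)^2 = 1/2).
Hamilton's rule: n·r·B > C  ⇒  n > C/(r·B) = 0.696/(0.5·0.309) = 4.505.
The smallest integer exceeding 4.505 is 5.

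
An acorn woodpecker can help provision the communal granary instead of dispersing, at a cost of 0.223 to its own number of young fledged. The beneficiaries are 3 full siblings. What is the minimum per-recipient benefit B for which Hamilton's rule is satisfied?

r to a full sibling = 1/2 (full sibs share both parents — two paths of length 2: r = 2·(1/2)^2 = 1/2).
Hamilton's rule with n recipients of equal r: n·r·B > C, so B > C/(n·r) = 0.223/(3·0.5) = 0.1487.

0.1487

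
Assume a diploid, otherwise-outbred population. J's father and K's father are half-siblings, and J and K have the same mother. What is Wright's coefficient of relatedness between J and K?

Relatedness sums over independent paths through distinct common ancestors.
J and K are related in two ways: half first cousins through their fathers (r = 1/16) and half-sibs through their shared mother (r = 1/4).
r = 1/16 + 1/4 = 0.3125.

0.3125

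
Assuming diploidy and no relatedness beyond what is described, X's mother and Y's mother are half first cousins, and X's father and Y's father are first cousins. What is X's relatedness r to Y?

0.046875

Wright's path rule: contributions from independent ancestry routes add.
X and Y are related in two ways: half second cousins through their mothers (r = 1/64) and second cousins through their fathers (r = 1/32).
r = 1/64 + 1/32 = 0.046875.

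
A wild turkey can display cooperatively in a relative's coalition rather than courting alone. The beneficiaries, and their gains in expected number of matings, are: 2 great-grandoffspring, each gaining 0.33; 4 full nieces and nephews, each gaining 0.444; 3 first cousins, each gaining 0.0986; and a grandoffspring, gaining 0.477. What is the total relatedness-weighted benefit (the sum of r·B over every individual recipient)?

r to a great-grandoffspring = 0.125 (three parent–offspring links: r = (1/2)^3 = 1/8).
r to a full niece or nephew = 1/4 (full aunt/uncle↔niece/nephew: two paths of length 3 through the shared grandparent pair: r = 2·(1/2)^3 = 1/4).
r to a first cousin = 0.125 (first cousins share one grandparent pair — two paths of length 4: r = 2·(1/2)^4 = 1/8).
r to a grandoffspring = 1/4 (two parent–offspring links: r = (1/2)^2 = 1/4).
Summing one r·B term per recipient: 2·0.125·0.33 + 4·0.25·0.444 + 3·0.125·0.0986 + 1·0.25·0.477 = 0.682725.

0.682725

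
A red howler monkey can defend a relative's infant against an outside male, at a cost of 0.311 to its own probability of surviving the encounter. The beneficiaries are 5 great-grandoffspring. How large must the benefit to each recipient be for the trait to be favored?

r to a great-grandoffspring = 1/8 (three parent–offspring links: r = (1/2)^3 = 1/8).
Hamilton's rule with n recipients of equal r: n·r·B > C, so B > C/(n·r) = 0.311/(5·0.125) = 0.4976.

0.4976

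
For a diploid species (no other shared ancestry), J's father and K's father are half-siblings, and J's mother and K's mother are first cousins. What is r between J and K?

0.09375

Independent pedigree routes through distinct common ancestors add.
J and K are related in two ways: half first cousins through their fathers (r = 1/16) and second cousins through their mothers (r = 1/32).
r = 1/16 + 1/32 = 3/32 = 0.09375.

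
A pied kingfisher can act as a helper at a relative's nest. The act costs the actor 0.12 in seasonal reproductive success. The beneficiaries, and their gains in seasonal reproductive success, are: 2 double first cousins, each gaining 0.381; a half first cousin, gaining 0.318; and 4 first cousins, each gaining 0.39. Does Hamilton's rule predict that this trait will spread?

Hamilton's rule: the trait is favored when the sum of r·B over every recipient exceeds the actor's cost C.
r to a double first cousin = 0.25 (double first cousins share both grandparent pairs — four paths of length 4: r = 4·(1/2)^4 = 1/4).
r to a half first cousin = 1/16 (half first cousins share one grandparent — one path of length 4: r = (1/2)^4 = 1/16).
r to a first cousin = 0.125 (first cousins share one grandparent pair — two paths of length 4: r = 2·(1/2)^4 = 1/8).
Summing one r·B term per recipient: 2·0.25·0.381 + 1·0.0625·0.318 + 4·0.125·0.39 = 0.405375.
0.405375 > 0.12: the indirect benefit exceeds the cost.

Yes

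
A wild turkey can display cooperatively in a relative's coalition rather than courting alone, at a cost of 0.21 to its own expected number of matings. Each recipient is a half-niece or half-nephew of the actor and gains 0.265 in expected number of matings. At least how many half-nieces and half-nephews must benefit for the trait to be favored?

7

r to a half-niece or half-nephew = 1/8 (half-aunt/uncle↔niece/nephew: one path of length 3: r = (1/2)^3 = 1/8).
Hamilton's rule: n·r·B > C  ⇒  n > C/(r·B) = 0.21/(0.125·0.265) = 6.34.
The smallest integer exceeding 6.34 is 7.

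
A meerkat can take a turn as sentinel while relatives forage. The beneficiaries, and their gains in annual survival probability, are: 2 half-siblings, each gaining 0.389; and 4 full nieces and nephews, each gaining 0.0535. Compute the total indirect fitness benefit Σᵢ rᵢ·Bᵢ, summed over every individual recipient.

0.248

r to a half-sibling = 1/4 (half-sibs share one parent — one path of length 2: r = (1/2)^2 = 1/4).
r to a full niece or nephew = 1/4 (full aunt/uncle↔niece/nephew: two paths of length 3 through the shared grandparent pair: r = 2·(1/2)^3 = 1/4).
Summing one r·B term per recipient: 2·0.25·0.389 + 4·0.25·0.0535 = 0.248.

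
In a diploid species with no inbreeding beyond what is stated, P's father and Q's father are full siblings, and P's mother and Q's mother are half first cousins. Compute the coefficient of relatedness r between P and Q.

Relatedness sums over independent paths through distinct common ancestors.
P and Q are related in two ways: first cousins through their fathers (r = 1/8) and half second cousins through their mothers (r = 1/64).
r = 1/8 + 1/64 = 0.140625.

0.140625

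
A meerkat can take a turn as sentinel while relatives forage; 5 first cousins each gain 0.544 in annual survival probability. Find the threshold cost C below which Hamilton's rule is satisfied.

0.34

r to a first cousin = 0.125 (first cousins share one grandparent pair — two paths of length 4: r = 2·(1/2)^4 = 1/8).
Hamilton's rule: n·r·B > C, so the trait is favored while C < n·r·B = 5·0.125·0.544 = 0.34.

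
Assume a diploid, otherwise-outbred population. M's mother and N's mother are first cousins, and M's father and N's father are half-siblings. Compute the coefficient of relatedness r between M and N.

Relatedness sums over independent paths through distinct common ancestors.
M and N are related in two ways: second cousins through their mothers (r = 1/32) and half first cousins through their fathers (r = 1/16).
r = 1/32 + 1/16 = 0.09375.

0.09375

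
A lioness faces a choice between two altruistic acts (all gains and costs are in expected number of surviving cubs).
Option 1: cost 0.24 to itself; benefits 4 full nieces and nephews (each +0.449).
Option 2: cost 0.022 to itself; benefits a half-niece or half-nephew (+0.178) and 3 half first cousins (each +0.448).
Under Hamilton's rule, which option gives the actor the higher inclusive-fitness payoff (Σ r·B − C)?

Option 1: r to a full niece or nephew = 0.25.
Option 1: Σ r·B − C = (4·0.25·0.449) − 0.24 = 0.209.
Option 2: r to a half-niece or half-nephew = 0.125.
Option 2: r to a half first cousin = 0.0625.
Option 2: Σ r·B − C = (1·0.125·0.178 + 3·0.0625·0.448) − 0.022 = 0.08425.
Option 1 has the higher net inclusive-fitness payoff.

Option 1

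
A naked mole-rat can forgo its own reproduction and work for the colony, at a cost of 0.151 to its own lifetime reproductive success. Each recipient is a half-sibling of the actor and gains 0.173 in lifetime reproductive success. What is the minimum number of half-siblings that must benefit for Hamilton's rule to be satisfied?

4

r to a half-sibling = 0.25 (half-sibs share one parent — one path of length 2: r = (1/2)^2 = 1/4).
Hamilton's rule: n·r·B > C  ⇒  n > C/(r·B) = 0.151/(0.25·0.173) = 3.491.
The smallest integer exceeding 3.491 is 4.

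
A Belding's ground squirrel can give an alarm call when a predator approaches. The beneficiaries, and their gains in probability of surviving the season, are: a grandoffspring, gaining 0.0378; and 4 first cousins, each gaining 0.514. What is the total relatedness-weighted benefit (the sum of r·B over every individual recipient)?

r to a grandoffspring = 0.25 (two parent–offspring links: r = (1/2)^2 = 1/4).
r to a first cousin = 1/8 (first cousins share one grandparent pair — two paths of length 4: r = 2·(1/2)^4 = 1/8).
Summing one r·B term per recipient: 1·0.25·0.0378 + 4·0.125·0.514 = 0.26645.

0.26645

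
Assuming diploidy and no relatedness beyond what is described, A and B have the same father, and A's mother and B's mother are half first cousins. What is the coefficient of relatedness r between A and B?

0.265625

Relatedness sums over independent paths through distinct common ancestors.
A and B are related in two ways: half-sibs through their shared father (r = 1/4) and half second cousins through their mothers (r = 1/64).
r = 1/4 + 1/64 = 17/64 = 0.265625.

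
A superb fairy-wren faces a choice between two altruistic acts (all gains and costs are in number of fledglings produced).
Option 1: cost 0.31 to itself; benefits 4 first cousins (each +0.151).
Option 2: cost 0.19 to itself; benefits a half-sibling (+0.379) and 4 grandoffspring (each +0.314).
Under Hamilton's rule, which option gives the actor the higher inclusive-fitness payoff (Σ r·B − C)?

Option 1: r to a first cousin = 0.125.
Option 1: Σ r·B − C = (4·0.125·0.151) − 0.31 = -0.2345.
Option 2: r to a half-sibling = 0.25.
Option 2: r to a grandoffspring = 0.25.
Option 2: Σ r·B − C = (1·0.25·0.379 + 4·0.25·0.314) − 0.19 = 0.21875.
Option 2 has the higher net inclusive-fitness payoff.

Option 2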